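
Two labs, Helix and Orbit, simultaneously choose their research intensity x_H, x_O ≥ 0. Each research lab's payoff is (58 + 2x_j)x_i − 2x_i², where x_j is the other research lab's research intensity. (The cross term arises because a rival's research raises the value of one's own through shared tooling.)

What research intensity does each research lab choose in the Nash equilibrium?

29

Helix's payoff is (58 + 2x_O)x_H − 2x_H².
∂π/∂x_H = 58 + 2x_O − 4x_H = 0, so x_H = 14.5 + 0.5x_O.
Setting x_H = x_O in the reaction function: x_H = 14.5 + 0.5x_H, so x_H = 14.5 / 0.5 = 29.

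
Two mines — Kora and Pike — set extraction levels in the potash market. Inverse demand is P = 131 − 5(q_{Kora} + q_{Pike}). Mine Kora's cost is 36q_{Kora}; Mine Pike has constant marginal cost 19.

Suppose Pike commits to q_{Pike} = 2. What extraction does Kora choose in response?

Mine Kora's profit: π = q_{Kora}(131 − 5(q_{Kora} + q_{Pike})) − 36q_{Kora}.
∂π/∂q_{Kora} = 95 − 10q_{Kora} − 5q_{Pike} = 0, so q_{Kora} = 9.5 − 0.5q_{Pike}.
At q_{Pike} = 2: q_{Kora} = 9.5 − 0.5·2 = 8.5.

8.5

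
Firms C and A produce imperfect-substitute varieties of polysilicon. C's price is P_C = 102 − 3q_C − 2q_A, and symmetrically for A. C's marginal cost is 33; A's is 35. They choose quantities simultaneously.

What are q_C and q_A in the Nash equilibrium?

8.75, 8.25

Firm C's profit: π = q_C(102 − 3q_C − 2q_A) − 33q_C.
∂π/∂q_C = 69 − 6q_C − 2q_A = 0 ⇒ q_C = 11.5 − (1/3)q_A.
Similarly q_A = 67/6 − (1/3)q_C.
Substituting the second reaction function into the first: q_C = 11.5 − (1/3)(67/6 − (1/3)q_C), which gives (8/9)q_C = 70/9 ⇒ q_C = 8.75.
Then q_A = 67/6 − (1/3)·8.75 = 8.25.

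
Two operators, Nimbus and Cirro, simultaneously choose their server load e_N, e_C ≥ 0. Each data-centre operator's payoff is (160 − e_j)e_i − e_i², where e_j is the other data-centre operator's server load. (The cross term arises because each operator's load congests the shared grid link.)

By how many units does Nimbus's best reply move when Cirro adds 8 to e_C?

Nimbus's payoff is (160 − e_C)e_N − e_N².
∂π/∂e_N = 160 − e_C − 2e_N = 0, so e_N = 80 − 0.5e_C.
The reaction-function slope is −0.5, so an 8-unit rise in e_C moves e_N by −0.5 × 8 = −4. Nimbus's best response falls — the actions are strategic substitutes.

-4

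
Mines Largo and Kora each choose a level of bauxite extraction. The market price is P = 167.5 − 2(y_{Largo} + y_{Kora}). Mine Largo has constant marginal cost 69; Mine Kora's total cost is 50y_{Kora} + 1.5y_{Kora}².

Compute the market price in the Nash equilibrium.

106.875

Mine Largo's profit: π = y_{Largo}(167.5 − 2(y_{Largo} + y_{Kora})) − 69y_{Largo}.
∂π/∂y_{Largo} = 98.5 − 4y_{Largo} − 2y_{Kora} = 0, so y_{Largo} = 24.625 − 0.5y_{Kora}.
For Kora: ∂π/∂y_{Kora} = 117.5 − 7y_{Kora} − 2y_{Largo} = 0 ⇒ y_{Kora} = 235/14 − (2/7)y_{Largo}.
Substituting the second reaction function into the first: y_{Largo} = 24.625 − 0.5(235/14 − (2/7)y_{Largo}), which gives (6/7)y_{Largo} = 909/56 ⇒ y_{Largo} = 18.9375.
Then y_{Kora} = 235/14 − (2/7)·18.9375 = 11.375.
Equilibrium price: P = 167.5 − 2·30.3125 = 106.875.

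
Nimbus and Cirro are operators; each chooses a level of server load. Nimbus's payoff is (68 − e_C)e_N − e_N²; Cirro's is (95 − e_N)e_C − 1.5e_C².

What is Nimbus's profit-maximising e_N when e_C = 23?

Expanding Nimbus's payoff: 68e_N − e_Ce_N − e_N².
∂π/∂e_N = 68 − e_C − 2e_N = 0, so e_N = 34 − 0.5e_C.
At e_C = 23: e_N = 34 − 0.5·23 = 22.5.

22.5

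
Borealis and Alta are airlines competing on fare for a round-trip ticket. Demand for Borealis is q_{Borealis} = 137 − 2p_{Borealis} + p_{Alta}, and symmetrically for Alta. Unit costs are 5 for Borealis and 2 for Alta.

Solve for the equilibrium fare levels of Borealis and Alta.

Borealis's profit: π = (p_{Borealis} − 5)(137 − 2p_{Borealis} + p_{Alta}).
∂π/∂p_{Borealis} = 147 − 4p_{Borealis} + p_{Alta} = 0 ⇒ p_{Borealis} = 36.75 + 0.25p_{Alta}.
Similarly p_{Alta} = 35.25 + 0.25p_{Borealis}.
Substituting the second reaction function into the first: p_{Borealis} = 36.75 + 0.25(35.25 + 0.25p_{Borealis}), which gives 0.9375p_{Borealis} = 45.5625 ⇒ p_{Borealis} = 48.6.
Then p_{Alta} = 35.25 + 0.25·48.6 = 47.4.

48.6, 47.4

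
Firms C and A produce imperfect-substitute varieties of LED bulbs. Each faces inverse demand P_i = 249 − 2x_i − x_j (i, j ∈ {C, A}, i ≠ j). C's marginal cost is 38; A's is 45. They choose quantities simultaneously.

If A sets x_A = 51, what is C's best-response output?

Firm C's profit: π = x_C(249 − 2x_C − x_A) − 38x_C.
∂π/∂x_C = 211 − 4x_C − x_A = 0 ⇒ x_C = 52.75 − 0.25x_A.
At x_A = 51: x_C = 52.75 − 0.25·51 = 40.

40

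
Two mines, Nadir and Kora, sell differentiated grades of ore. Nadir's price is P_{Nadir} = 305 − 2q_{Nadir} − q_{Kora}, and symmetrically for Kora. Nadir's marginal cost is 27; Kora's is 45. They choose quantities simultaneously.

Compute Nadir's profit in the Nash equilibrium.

Mine Nadir's profit: π = q_{Nadir}(305 − 2q_{Nadir} − q_{Kora}) − 27q_{Nadir}.
∂π/∂q_{Nadir} = 278 − 4q_{Nadir} − q_{Kora} = 0 ⇒ q_{Nadir} = 69.5 − 0.25q_{Kora}.
Similarly q_{Kora} = 65 − 0.25q_{Nadir}.
Substituting the second reaction function into the first: q_{Nadir} = 69.5 − 0.25(65 − 0.25q_{Nadir}), which gives 0.9375q_{Nadir} = 53.25 ⇒ q_{Nadir} = 56.8.
Then q_{Kora} = 65 − 0.25·56.8 = 50.8.
P_{Nadir} = 305 − 2·56.8 − 50.8 = 140.6.
Profit = (140.6 − 27)·56.8 = 6452.48.

6452.48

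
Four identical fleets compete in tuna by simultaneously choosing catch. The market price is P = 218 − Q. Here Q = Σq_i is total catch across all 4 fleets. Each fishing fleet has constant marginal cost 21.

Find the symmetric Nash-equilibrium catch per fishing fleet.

A representative fishing fleet's profit is π_i = q_i(218 − Q) − 21q_i, with Q = q_i + Σ_{j≠i} q_j.
First-order condition: 197 − 2q_i − Σ_{j≠i} q_j = 0.
Imposing symmetry (q_j = q for all j) turns Σ_{j≠i} q_j into 3q, so 197 = 5q and q = 39.4.

39.4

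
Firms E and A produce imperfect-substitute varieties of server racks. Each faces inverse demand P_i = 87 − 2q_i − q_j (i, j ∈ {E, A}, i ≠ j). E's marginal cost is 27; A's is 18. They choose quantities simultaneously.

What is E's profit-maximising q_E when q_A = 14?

Firm E's profit: π = q_E(87 − 2q_E − q_A) − 27q_E.
∂π/∂q_E = 60 − 4q_E − q_A = 0 ⇒ q_E = 15 − 0.25q_A.
At q_A = 14: q_E = 15 − 0.25·14 = 11.5.

11.5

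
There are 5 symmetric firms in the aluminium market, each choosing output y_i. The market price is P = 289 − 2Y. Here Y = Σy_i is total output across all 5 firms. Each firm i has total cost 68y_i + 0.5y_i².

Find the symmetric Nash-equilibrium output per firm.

17

A representative firm's profit is π_i = y_i(289 − 2Y) − 68y_i − 0.5y_i², with Y = y_i + Σ_{j≠i} y_j.
First-order condition: 221 − 5y_i − 2Σ_{j≠i} y_j = 0.
With identical firms, set every y_j = y: then 221 − 5y − 8y = 0, i.e. y = 221/13 = 17.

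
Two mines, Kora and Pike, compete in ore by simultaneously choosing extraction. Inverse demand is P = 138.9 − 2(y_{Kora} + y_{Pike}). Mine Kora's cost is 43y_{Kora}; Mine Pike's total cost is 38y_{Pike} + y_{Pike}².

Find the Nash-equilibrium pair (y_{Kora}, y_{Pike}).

Mine Kora's profit: π = y_{Kora}(138.9 − 2(y_{Kora} + y_{Pike})) − 43y_{Kora}.
∂π/∂y_{Kora} = 95.9 − 4y_{Kora} − 2y_{Pike} = 0, so y_{Kora} = 23.975 − 0.5y_{Pike}.
For Pike: ∂π/∂y_{Pike} = 100.9 − 6y_{Pike} − 2y_{Kora} = 0 ⇒ y_{Pike} = 1009/60 − (1/3)y_{Kora}.
Solving the two reaction functions simultaneously: (1 − (−0.5)(−1/3))y_{Kora} = 23.975 − 0.5·(1009/60), so (5/6)y_{Kora} = 467/30 and y_{Kora} = 18.68.
Then y_{Pike} = 1009/60 − (1/3)·18.68 = 10.59.

18.68, 10.59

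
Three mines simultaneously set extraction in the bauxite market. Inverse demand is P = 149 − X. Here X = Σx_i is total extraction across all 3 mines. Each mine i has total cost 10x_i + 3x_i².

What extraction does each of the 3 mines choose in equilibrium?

13.9

A representative mine's profit is π_i = x_i(149 − X) − 10x_i − 3x_i², with X = x_i + Σ_{j≠i} x_j.
First-order condition: 139 − 8x_i − Σ_{j≠i} x_j = 0.
In a symmetric equilibrium every mine chooses the same x, so Σ_{j≠i} x_j = 2x. The condition becomes 139 − 10x = 0, giving x = 139/10 = 13.9.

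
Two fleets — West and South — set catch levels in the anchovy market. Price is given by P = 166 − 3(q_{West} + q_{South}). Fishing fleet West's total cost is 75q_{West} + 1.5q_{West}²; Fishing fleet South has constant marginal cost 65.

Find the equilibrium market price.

Fishing fleet West's profit: π = q_{West}(166 − 3(q_{West} + q_{South})) − 75q_{West} − 1.5q_{West}².
∂π/∂q_{West} = 91 − 9q_{West} − 3q_{South} = 0, so q_{West} = 91/9 − (1/3)q_{South}.
For South: ∂π/∂q_{South} = 101 − 6q_{South} − 3q_{West} = 0 ⇒ q_{South} = 101/6 − 0.5q_{West}.
Substituting the second reaction function into the first: q_{West} = 91/9 − (1/3)(101/6 − 0.5q_{West}), which gives (5/6)q_{West} = 4.5 ⇒ q_{West} = 5.4.
Then q_{South} = 101/6 − 0.5·5.4 = 212/15.
Equilibrium price: P = 166 − 3·(293/15) = 107.4.

107.4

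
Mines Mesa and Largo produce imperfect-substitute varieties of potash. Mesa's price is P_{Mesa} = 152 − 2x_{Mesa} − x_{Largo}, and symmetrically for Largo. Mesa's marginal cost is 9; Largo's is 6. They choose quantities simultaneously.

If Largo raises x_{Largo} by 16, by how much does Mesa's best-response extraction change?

-4

Mine Mesa's profit: π = x_{Mesa}(152 − 2x_{Mesa} − x_{Largo}) − 9x_{Mesa}.
∂π/∂x_{Mesa} = 143 − 4x_{Mesa} − x_{Largo} = 0 ⇒ x_{Mesa} = 35.75 − 0.25x_{Largo}.
The reaction-function slope is −0.25, so a 16-unit rise in x_{Largo} moves x_{Mesa} by −0.25 × 16 = −4. Mesa's best response falls — the actions are strategic substitutes.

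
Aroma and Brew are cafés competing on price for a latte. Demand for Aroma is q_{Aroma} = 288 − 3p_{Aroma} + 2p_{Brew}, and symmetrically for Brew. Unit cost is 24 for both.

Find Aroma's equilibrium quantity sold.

198

Aroma's profit: π = (p_{Aroma} − 24)(288 − 3p_{Aroma} + 2p_{Brew}).
∂π/∂p_{Aroma} = 360 − 6p_{Aroma} + 2p_{Brew} = 0 ⇒ p_{Aroma} = 60 + (1/3)p_{Brew}.
By symmetry p_{Brew} = p_{Aroma}; substituting into the reaction function, (2/3)p_{Aroma} = 60 and p_{Aroma} = 90.
q_{Aroma} = 288 − 3·90 + 2·90 = 198.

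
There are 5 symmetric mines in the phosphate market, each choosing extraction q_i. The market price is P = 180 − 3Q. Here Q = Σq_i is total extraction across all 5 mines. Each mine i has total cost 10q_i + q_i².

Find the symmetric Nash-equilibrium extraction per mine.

A representative mine's profit is π_i = q_i(180 − 3Q) − 10q_i − q_i², with Q = q_i + Σ_{j≠i} q_j.
First-order condition: 170 − 8q_i − 3Σ_{j≠i} q_j = 0.
Imposing symmetry (q_j = q for all j) turns Σ_{j≠i} q_j into 4q, so 170 = 20q and q = 8.5.

8.5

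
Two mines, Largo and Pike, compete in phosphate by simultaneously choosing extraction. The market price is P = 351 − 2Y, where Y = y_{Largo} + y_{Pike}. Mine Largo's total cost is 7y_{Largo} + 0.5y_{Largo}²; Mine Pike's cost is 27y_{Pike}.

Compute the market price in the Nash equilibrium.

143.5

Mine Largo's profit: π = y_{Largo}(351 − 2(y_{Largo} + y_{Pike})) − 7y_{Largo} − 0.5y_{Largo}².
∂π/∂y_{Largo} = 344 − 5y_{Largo} − 2y_{Pike} = 0, so y_{Largo} = 68.8 − 0.4y_{Pike}.
For Pike: ∂π/∂y_{Pike} = 324 − 4y_{Pike} − 2y_{Largo} = 0 ⇒ y_{Pike} = 81 − 0.5y_{Largo}.
Solving the two reaction functions simultaneously: (1 − (−0.4)(−0.5))y_{Largo} = 68.8 − 0.4·81, so 0.8y_{Largo} = 36.4 and y_{Largo} = 45.5.
Then y_{Pike} = 81 − 0.5·45.5 = 58.25.
Equilibrium price: P = 351 − 2·103.75 = 143.5.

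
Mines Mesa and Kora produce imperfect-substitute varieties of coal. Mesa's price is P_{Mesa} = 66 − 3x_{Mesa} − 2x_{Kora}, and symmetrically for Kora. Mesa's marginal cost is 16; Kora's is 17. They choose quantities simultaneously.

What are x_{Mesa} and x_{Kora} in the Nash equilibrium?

6.3125, 6.0625

Mine Mesa's profit: π = x_{Mesa}(66 − 3x_{Mesa} − 2x_{Kora}) − 16x_{Mesa}.
∂π/∂x_{Mesa} = 50 − 6x_{Mesa} − 2x_{Kora} = 0 ⇒ x_{Mesa} = 25/3 − (1/3)x_{Kora}.
Similarly x_{Kora} = 49/6 − (1/3)x_{Mesa}.
Solving the two reaction functions simultaneously: (1 − (−1/3)(−1/3))x_{Mesa} = 25/3 − (1/3)·(49/6), so (8/9)x_{Mesa} = 101/18 and x_{Mesa} = 6.3125.
Then x_{Kora} = 49/6 − (1/3)·6.3125 = 6.0625.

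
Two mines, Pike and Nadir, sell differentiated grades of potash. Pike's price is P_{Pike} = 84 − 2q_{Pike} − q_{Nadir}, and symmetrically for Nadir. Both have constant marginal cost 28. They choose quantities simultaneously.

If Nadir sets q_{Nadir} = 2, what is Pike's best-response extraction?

Mine Pike's profit: π = q_{Pike}(84 − 2q_{Pike} − q_{Nadir}) − 28q_{Pike}.
∂π/∂q_{Pike} = 56 − 4q_{Pike} − q_{Nadir} = 0 ⇒ q_{Pike} = 14 − 0.25q_{Nadir}.
At q_{Nadir} = 2: q_{Pike} = 14 − 0.25·2 = 13.5.

13.5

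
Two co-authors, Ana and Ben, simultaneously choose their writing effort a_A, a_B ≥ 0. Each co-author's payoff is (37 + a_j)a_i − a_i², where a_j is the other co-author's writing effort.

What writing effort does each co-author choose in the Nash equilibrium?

37

Ana's payoff is (37 + a_B)a_A − a_A².
∂π/∂a_A = 37 + a_B − 2a_A = 0, so a_A = 18.5 + 0.5a_B.
Setting a_A = a_B in the reaction function: a_A = 18.5 + 0.5a_A, so a_A = 18.5 / 0.5 = 37.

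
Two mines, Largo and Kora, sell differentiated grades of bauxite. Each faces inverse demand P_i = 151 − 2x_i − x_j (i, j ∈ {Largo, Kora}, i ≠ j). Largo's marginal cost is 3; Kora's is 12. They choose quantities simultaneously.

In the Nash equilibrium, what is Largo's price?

63.4

Mine Largo's profit: π = x_{Largo}(151 − 2x_{Largo} − x_{Kora}) − 3x_{Largo}.
∂π/∂x_{Largo} = 148 − 4x_{Largo} − x_{Kora} = 0 ⇒ x_{Largo} = 37 − 0.25x_{Kora}.
Similarly x_{Kora} = 34.75 − 0.25x_{Largo}.
Substituting the second reaction function into the first: x_{Largo} = 37 − 0.25(34.75 − 0.25x_{Largo}), which gives 0.9375x_{Largo} = 28.3125 ⇒ x_{Largo} = 30.2.
Then x_{Kora} = 34.75 − 0.25·30.2 = 27.2.
P_{Largo} = 151 − 2·30.2 − 27.2 = 63.4.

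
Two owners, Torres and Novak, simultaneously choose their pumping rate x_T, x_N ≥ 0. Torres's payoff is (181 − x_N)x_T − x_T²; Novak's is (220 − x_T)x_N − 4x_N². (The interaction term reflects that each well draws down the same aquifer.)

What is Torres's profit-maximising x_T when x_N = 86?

Expanding Torres's payoff: 181x_T − x_Nx_T − x_T².
∂π/∂x_T = 181 − x_N − 2x_T = 0, so x_T = 90.5 − 0.5x_N.
At x_N = 86: x_T = 90.5 − 0.5·86 = 47.5.

47.5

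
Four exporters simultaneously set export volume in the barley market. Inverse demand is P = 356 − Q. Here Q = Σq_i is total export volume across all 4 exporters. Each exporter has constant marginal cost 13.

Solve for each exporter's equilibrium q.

68.6

A representative exporter's profit is π_i = q_i(356 − Q) − 13q_i, with Q = q_i + Σ_{j≠i} q_j.
First-order condition: 343 − 2q_i − Σ_{j≠i} q_j = 0.
With identical exporters, set every q_j = q: then 343 − 2q − 3q = 0, i.e. q = 343/5 = 68.6.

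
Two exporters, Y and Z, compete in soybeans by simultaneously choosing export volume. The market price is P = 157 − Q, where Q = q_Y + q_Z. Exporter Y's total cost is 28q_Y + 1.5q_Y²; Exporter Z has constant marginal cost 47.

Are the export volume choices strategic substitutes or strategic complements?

Exporter Y's profit: π = q_Y(157 − (q_Y + q_Z)) − 28q_Y − 1.5q_Y².
∂π/∂q_Y = 129 − 5q_Y − q_Z = 0, so q_Y = 25.8 − 0.2q_Z.
The best-response slope dq_Y/dq_Z = −0.2 < 0: the reaction function is downward-sloping, so the choices are strategic substitutes.

strategic substitutes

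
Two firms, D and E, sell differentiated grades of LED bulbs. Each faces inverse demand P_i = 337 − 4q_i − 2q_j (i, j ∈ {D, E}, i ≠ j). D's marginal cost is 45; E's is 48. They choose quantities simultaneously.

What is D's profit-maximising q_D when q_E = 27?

29.75

Firm D's profit: π = q_D(337 − 4q_D − 2q_E) − 45q_D.
∂π/∂q_D = 292 − 8q_D − 2q_E = 0 ⇒ q_D = 36.5 − 0.25q_E.
At q_E = 27: q_D = 36.5 − 0.25·27 = 29.75.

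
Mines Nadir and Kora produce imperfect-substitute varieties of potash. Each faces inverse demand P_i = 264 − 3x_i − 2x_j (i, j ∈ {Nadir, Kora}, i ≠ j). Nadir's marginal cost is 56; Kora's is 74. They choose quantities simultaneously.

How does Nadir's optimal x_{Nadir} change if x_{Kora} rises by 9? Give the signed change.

-3

Mine Nadir's profit: π = x_{Nadir}(264 − 3x_{Nadir} − 2x_{Kora}) − 56x_{Nadir}.
∂π/∂x_{Nadir} = 208 − 6x_{Nadir} − 2x_{Kora} = 0 ⇒ x_{Nadir} = 104/3 − (1/3)x_{Kora}.
The reaction-function slope is −1/3, so a 9-unit rise in x_{Kora} moves x_{Nadir} by −1/3 × 9 = −3. Nadir's best response falls — the actions are strategic substitutes.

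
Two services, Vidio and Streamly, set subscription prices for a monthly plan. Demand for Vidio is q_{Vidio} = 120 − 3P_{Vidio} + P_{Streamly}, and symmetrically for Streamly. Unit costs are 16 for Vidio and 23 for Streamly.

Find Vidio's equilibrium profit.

993.72

Vidio's profit: π = (P_{Vidio} − 16)(120 − 3P_{Vidio} + P_{Streamly}).
∂π/∂P_{Vidio} = 168 − 6P_{Vidio} + P_{Streamly} = 0 ⇒ P_{Vidio} = 28 + (1/6)P_{Streamly}.
Similarly P_{Streamly} = 31.5 + (1/6)P_{Vidio}.
Plugging P_{Streamly} into Vidio's best response: P_{Vidio} = 28 + (1/6)(31.5 + (1/6)P_{Vidio}) ⇒ (35/36)P_{Vidio} = 33.25, so P_{Vidio} = 34.2.
Then P_{Streamly} = 31.5 + (1/6)·34.2 = 37.2.
q_{Vidio} = 120 − 3·34.2 + 37.2 = 54.6.
Profit = (34.2 − 16)·54.6 = 993.72.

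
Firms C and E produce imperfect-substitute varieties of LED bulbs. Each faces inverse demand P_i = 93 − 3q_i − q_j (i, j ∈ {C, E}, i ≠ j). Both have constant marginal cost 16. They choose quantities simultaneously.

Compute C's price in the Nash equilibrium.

49

Firm C's profit: π = q_C(93 − 3q_C − q_E) − 16q_C.
∂π/∂q_C = 77 − 6q_C − q_E = 0 ⇒ q_C = 77/6 − (1/6)q_E.
The game is symmetric, so in equilibrium q_E = q_C: the reaction function gives (7/6)q_C = 77/6, hence q_C = 11.
P_C = 93 − 3·11 − 11 = 49.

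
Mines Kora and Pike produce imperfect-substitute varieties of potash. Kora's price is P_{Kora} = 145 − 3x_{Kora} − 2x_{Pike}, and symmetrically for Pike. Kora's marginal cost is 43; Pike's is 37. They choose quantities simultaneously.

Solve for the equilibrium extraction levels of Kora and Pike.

Mine Kora's profit: π = x_{Kora}(145 − 3x_{Kora} − 2x_{Pike}) − 43x_{Kora}.
∂π/∂x_{Kora} = 102 − 6x_{Kora} − 2x_{Pike} = 0 ⇒ x_{Kora} = 17 − (1/3)x_{Pike}.
Similarly x_{Pike} = 18 − (1/3)x_{Kora}.
Substituting the second reaction function into the first: x_{Kora} = 17 − (1/3)(18 − (1/3)x_{Kora}), which gives (8/9)x_{Kora} = 11 ⇒ x_{Kora} = 12.375.
Then x_{Pike} = 18 − (1/3)·12.375 = 13.875.

12.375, 13.875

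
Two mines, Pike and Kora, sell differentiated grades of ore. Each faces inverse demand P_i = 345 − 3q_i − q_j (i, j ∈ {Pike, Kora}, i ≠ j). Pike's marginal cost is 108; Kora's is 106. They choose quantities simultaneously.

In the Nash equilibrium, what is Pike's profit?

Mine Pike's profit: π = q_{Pike}(345 − 3q_{Pike} − q_{Kora}) − 108q_{Pike}.
∂π/∂q_{Pike} = 237 − 6q_{Pike} − q_{Kora} = 0 ⇒ q_{Pike} = 39.5 − (1/6)q_{Kora}.
Similarly q_{Kora} = 239/6 − (1/6)q_{Pike}.
Plugging q_{Kora} into Pike's best response: q_{Pike} = 39.5 − (1/6)(239/6 − (1/6)q_{Pike}) ⇒ (35/36)q_{Pike} = 1183/36, so q_{Pike} = 33.8.
Then q_{Kora} = 239/6 − (1/6)·33.8 = 34.2.
P_{Pike} = 345 − 3·33.8 − 34.2 = 209.4.
Profit = (209.4 − 108)·33.8 = 3427.32.

3427.32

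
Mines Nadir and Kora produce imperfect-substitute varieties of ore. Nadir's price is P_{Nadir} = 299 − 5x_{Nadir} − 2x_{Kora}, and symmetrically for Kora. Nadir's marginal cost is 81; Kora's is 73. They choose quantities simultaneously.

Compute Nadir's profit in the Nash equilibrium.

Mine Nadir's profit: π = x_{Nadir}(299 − 5x_{Nadir} − 2x_{Kora}) − 81x_{Nadir}.
∂π/∂x_{Nadir} = 218 − 10x_{Nadir} − 2x_{Kora} = 0 ⇒ x_{Nadir} = 21.8 − 0.2x_{Kora}.
Similarly x_{Kora} = 22.6 − 0.2x_{Nadir}.
Plugging x_{Kora} into Nadir's best response: x_{Nadir} = 21.8 − 0.2(22.6 − 0.2x_{Nadir}) ⇒ 0.96x_{Nadir} = 17.28, so x_{Nadir} = 18.
Then x_{Kora} = 22.6 − 0.2·18 = 19.
P_{Nadir} = 299 − 5·18 − 2·19 = 171.
Profit = (171 − 81)·18 = 1620.

1620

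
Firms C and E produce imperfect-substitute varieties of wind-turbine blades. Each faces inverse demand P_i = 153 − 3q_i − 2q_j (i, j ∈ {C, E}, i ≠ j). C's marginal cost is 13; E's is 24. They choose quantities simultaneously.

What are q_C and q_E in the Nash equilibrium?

Firm C's profit: π = q_C(153 − 3q_C − 2q_E) − 13q_C.
∂π/∂q_C = 140 − 6q_C − 2q_E = 0 ⇒ q_C = 70/3 − (1/3)q_E.
Similarly q_E = 21.5 − (1/3)q_C.
Substituting the second reaction function into the first: q_C = 70/3 − (1/3)(21.5 − (1/3)q_C), which gives (8/9)q_C = 97/6 ⇒ q_C = 18.1875.
Then q_E = 21.5 − (1/3)·18.1875 = 15.4375.

18.1875, 15.4375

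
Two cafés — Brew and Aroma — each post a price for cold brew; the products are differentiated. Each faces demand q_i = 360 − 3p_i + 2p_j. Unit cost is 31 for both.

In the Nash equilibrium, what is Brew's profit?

20295.1875

Brew's profit: π = (p_{Brew} − 31)(360 − 3p_{Brew} + 2p_{Aroma}).
∂π/∂p_{Brew} = 453 − 6p_{Brew} + 2p_{Aroma} = 0 ⇒ p_{Brew} = 75.5 + (1/3)p_{Aroma}.
By symmetry p_{Aroma} = p_{Brew}; substituting into the reaction function, (2/3)p_{Brew} = 75.5 and p_{Brew} = 113.25.
q_{Brew} = 360 − 3·113.25 + 2·113.25 = 246.75.
Profit = (113.25 − 31)·246.75 = 20295.1875.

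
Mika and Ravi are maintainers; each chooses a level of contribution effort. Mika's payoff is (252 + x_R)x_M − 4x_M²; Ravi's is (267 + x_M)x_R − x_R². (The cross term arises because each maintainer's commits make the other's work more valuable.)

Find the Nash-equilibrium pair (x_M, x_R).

Expanding Mika's payoff: 252x_M + x_Rx_M − 4x_M².
∂π/∂x_M = 252 + x_R − 8x_M = 0, so x_M = 31.5 + 0.125x_R.
Likewise for Ravi: x_R = 133.5 + 0.5x_M.
Solving the two reaction functions simultaneously: (1 − (0.125)(0.5))x_M = 31.5 + 0.125·133.5, so 0.9375x_M = 48.1875 and x_M = 51.4.
Then x_R = 133.5 + 0.5·51.4 = 159.2.

51.4, 159.2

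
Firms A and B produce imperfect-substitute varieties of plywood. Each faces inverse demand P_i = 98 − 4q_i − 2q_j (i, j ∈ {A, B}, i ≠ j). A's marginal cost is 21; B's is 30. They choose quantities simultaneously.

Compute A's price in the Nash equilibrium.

Firm A's profit: π = q_A(98 − 4q_A − 2q_B) − 21q_A.
∂π/∂q_A = 77 − 8q_A − 2q_B = 0 ⇒ q_A = 9.625 − 0.25q_B.
Similarly q_B = 8.5 − 0.25q_A.
Substituting the second reaction function into the first: q_A = 9.625 − 0.25(8.5 − 0.25q_A), which gives 0.9375q_A = 7.5 ⇒ q_A = 8.
Then q_B = 8.5 − 0.25·8 = 6.5.
P_A = 98 − 4·8 − 2·6.5 = 53.

53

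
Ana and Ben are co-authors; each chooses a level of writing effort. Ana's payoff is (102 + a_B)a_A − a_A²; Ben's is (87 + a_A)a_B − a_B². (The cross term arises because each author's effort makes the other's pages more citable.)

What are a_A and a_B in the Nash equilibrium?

Expanding Ana's payoff: 102a_A + a_Ba_A − a_A².
∂π/∂a_A = 102 + a_B − 2a_A = 0, so a_A = 51 + 0.5a_B.
Likewise for Ben: a_B = 43.5 + 0.5a_A.
Solving the two reaction functions simultaneously: (1 − (0.5)(0.5))a_A = 51 + 0.5·43.5, so 0.75a_A = 72.75 and a_A = 97.
Then a_B = 43.5 + 0.5·97 = 92.

97, 92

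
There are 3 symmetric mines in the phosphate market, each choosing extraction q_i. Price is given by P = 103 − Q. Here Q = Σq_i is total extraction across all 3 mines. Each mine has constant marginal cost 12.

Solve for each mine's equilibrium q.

A representative mine's profit is π_i = q_i(103 − Q) − 12q_i, with Q = q_i + Σ_{j≠i} q_j.
First-order condition: 91 − 2q_i − Σ_{j≠i} q_j = 0.
In a symmetric equilibrium every mine chooses the same q, so Σ_{j≠i} q_j = 2q. The condition becomes 91 − 4q = 0, giving q = 91/4 = 22.75.

22.75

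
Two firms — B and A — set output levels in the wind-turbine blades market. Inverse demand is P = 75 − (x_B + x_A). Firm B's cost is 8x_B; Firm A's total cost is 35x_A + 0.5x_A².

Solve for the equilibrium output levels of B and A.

32.2, 2.6

Firm B's profit: π = x_B(75 − (x_B + x_A)) − 8x_B.
∂π/∂x_B = 67 − 2x_B − x_A = 0, so x_B = 33.5 − 0.5x_A.
For A: ∂π/∂x_A = 40 − 3x_A − x_B = 0 ⇒ x_A = 40/3 − (1/3)x_B.
Plugging x_A into B's best response: x_B = 33.5 − 0.5(40/3 − (1/3)x_B) ⇒ (5/6)x_B = 161/6, so x_B = 32.2.
Then x_A = 40/3 − (1/3)·32.2 = 2.6.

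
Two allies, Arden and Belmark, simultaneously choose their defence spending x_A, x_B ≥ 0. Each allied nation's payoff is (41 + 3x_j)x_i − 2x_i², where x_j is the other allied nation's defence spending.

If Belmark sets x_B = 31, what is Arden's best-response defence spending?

Arden's payoff is (41 + 3x_B)x_A − 2x_A².
∂π/∂x_A = 41 + 3x_B − 4x_A = 0, so x_A = 10.25 + 0.75x_B.
At x_B = 31: x_A = 10.25 + 0.75·31 = 33.5.

33.5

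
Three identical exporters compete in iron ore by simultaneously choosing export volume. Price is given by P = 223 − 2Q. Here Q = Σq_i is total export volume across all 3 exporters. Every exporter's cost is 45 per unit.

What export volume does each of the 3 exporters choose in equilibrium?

22.25

A representative exporter's profit is π_i = q_i(223 − 2Q) − 45q_i, with Q = q_i + Σ_{j≠i} q_j.
First-order condition: 178 − 4q_i − 2Σ_{j≠i} q_j = 0.
In a symmetric equilibrium every exporter chooses the same q, so Σ_{j≠i} q_j = 2q. The condition becomes 178 − 8q = 0, giving q = 178/8 = 22.25.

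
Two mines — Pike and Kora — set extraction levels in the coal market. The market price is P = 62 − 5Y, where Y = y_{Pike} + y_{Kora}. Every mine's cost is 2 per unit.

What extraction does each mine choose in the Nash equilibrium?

4

Mine Pike's profit: π = y_{Pike}(62 − 5(y_{Pike} + y_{Kora})) − 2y_{Pike}.
∂π/∂y_{Pike} = 60 − 10y_{Pike} − 5y_{Kora} = 0, so y_{Pike} = 6 − 0.5y_{Kora}.
The game is symmetric, so in equilibrium y_{Kora} = y_{Pike}: the reaction function gives 1.5y_{Pike} = 6, hence y_{Pike} = 4.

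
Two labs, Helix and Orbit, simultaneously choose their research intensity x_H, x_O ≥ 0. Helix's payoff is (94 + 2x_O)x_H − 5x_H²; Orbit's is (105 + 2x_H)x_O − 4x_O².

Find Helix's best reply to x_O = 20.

Expanding Helix's payoff: 94x_H + 2x_Ox_H − 5x_H².
∂π/∂x_H = 94 + 2x_O − 10x_H = 0, so x_H = 9.4 + 0.2x_O.
At x_O = 20: x_H = 9.4 + 0.2·20 = 13.4.

13.4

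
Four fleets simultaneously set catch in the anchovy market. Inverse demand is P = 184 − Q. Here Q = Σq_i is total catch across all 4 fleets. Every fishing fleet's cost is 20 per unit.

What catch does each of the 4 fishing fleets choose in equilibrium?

A representative fishing fleet's profit is π_i = q_i(184 − Q) − 20q_i, with Q = q_i + Σ_{j≠i} q_j.
First-order condition: 164 − 2q_i − Σ_{j≠i} q_j = 0.
Imposing symmetry (q_j = q for all j) turns Σ_{j≠i} q_j into 3q, so 164 = 5q and q = 32.8.

32.8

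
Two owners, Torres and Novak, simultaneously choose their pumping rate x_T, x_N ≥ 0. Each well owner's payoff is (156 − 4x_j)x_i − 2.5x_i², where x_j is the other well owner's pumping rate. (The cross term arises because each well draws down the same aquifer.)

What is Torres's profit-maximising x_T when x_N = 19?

Torres's payoff is (156 − 4x_N)x_T − 2.5x_T².
∂π/∂x_T = 156 − 4x_N − 5x_T = 0, so x_T = 31.2 − 0.8x_N.
At x_N = 19: x_T = 31.2 − 0.8·19 = 16.

16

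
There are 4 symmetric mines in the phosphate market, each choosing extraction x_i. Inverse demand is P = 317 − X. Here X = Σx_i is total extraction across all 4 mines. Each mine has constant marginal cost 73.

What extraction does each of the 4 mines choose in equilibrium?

48.8

A representative mine's profit is π_i = x_i(317 − X) − 73x_i, with X = x_i + Σ_{j≠i} x_j.
First-order condition: 244 − 2x_i − Σ_{j≠i} x_j = 0.
Imposing symmetry (x_j = x for all j) turns Σ_{j≠i} x_j into 3x, so 244 = 5x and x = 48.8.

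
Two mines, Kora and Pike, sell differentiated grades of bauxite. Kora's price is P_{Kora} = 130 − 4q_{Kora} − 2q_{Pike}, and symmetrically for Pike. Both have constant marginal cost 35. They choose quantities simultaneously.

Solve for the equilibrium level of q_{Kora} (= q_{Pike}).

Mine Kora's profit: π = q_{Kora}(130 − 4q_{Kora} − 2q_{Pike}) − 35q_{Kora}.
∂π/∂q_{Kora} = 95 − 8q_{Kora} − 2q_{Pike} = 0 ⇒ q_{Kora} = 11.875 − 0.25q_{Pike}.
Setting q_{Kora} = q_{Pike} in the reaction function: q_{Kora} = 11.875 − 0.25q_{Kora}, so q_{Kora} = 11.875 / 1.25 = 9.5.

9.5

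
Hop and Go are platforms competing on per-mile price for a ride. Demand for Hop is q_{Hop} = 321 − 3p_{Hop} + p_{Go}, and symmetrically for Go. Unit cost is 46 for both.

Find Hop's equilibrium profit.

Hop's profit: π = (p_{Hop} − 46)(321 − 3p_{Hop} + p_{Go}).
∂π/∂p_{Hop} = 459 − 6p_{Hop} + p_{Go} = 0 ⇒ p_{Hop} = 76.5 + (1/6)p_{Go}.
The game is symmetric, so in equilibrium p_{Go} = p_{Hop}: the reaction function gives (5/6)p_{Hop} = 76.5, hence p_{Hop} = 91.8.
q_{Hop} = 321 − 3·91.8 + 91.8 = 137.4.
Profit = (91.8 − 46)·137.4 = 6292.92.

6292.92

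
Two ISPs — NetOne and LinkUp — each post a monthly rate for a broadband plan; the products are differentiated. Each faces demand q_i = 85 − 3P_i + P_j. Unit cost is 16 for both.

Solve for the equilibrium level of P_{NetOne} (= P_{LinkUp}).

26.6

NetOne's profit: π = (P_{NetOne} − 16)(85 − 3P_{NetOne} + P_{LinkUp}).
∂π/∂P_{NetOne} = 133 − 6P_{NetOne} + P_{LinkUp} = 0 ⇒ P_{NetOne} = 133/6 + (1/6)P_{LinkUp}.
The game is symmetric, so in equilibrium P_{LinkUp} = P_{NetOne}: the reaction function gives (5/6)P_{NetOne} = 133/6, hence P_{NetOne} = 26.6.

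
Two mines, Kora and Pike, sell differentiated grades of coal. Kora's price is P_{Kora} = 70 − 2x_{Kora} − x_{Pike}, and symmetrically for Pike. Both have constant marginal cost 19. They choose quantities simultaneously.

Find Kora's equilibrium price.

Mine Kora's profit: π = x_{Kora}(70 − 2x_{Kora} − x_{Pike}) − 19x_{Kora}.
∂π/∂x_{Kora} = 51 − 4x_{Kora} − x_{Pike} = 0 ⇒ x_{Kora} = 12.75 − 0.25x_{Pike}.
Setting x_{Kora} = x_{Pike} in the reaction function: x_{Kora} = 12.75 − 0.25x_{Kora}, so x_{Kora} = 12.75 / 1.25 = 10.2.
P_{Kora} = 70 − 2·10.2 − 10.2 = 39.4.

39.4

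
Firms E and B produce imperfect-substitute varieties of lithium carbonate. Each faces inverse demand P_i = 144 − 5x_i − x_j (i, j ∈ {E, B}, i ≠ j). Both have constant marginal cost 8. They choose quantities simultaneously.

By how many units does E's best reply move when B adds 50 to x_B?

-5

Firm E's profit: π = x_E(144 − 5x_E − x_B) − 8x_E.
∂π/∂x_E = 136 − 10x_E − x_B = 0 ⇒ x_E = 13.6 − 0.1x_B.
The reaction-function slope is −0.1, so a 50-unit rise in x_B moves x_E by −0.1 × 50 = −5. E's best response falls — the actions are strategic substitutes.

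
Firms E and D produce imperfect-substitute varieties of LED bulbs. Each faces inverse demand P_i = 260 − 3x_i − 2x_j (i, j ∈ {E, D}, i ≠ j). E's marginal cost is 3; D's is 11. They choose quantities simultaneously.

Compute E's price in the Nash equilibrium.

100.875

Firm E's profit: π = x_E(260 − 3x_E − 2x_D) − 3x_E.
∂π/∂x_E = 257 − 6x_E − 2x_D = 0 ⇒ x_E = 257/6 − (1/3)x_D.
Similarly x_D = 41.5 − (1/3)x_E.
Plugging x_D into E's best response: x_E = 257/6 − (1/3)(41.5 − (1/3)x_E) ⇒ (8/9)x_E = 29, so x_E = 32.625.
Then x_D = 41.5 − (1/3)·32.625 = 30.625.
P_E = 260 − 3·32.625 − 2·30.625 = 100.875.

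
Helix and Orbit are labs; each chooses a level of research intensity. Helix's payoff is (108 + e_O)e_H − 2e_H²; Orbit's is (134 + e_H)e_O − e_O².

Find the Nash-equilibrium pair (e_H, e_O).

50, 92

Expanding Helix's payoff: 108e_H + e_Oe_H − 2e_H².
∂π/∂e_H = 108 + e_O − 4e_H = 0, so e_H = 27 + 0.25e_O.
Likewise for Orbit: e_O = 67 + 0.5e_H.
Substituting the second reaction function into the first: e_H = 27 + 0.25(67 + 0.5e_H), which gives 0.875e_H = 43.75 ⇒ e_H = 50.
Then e_O = 67 + 0.5·50 = 92.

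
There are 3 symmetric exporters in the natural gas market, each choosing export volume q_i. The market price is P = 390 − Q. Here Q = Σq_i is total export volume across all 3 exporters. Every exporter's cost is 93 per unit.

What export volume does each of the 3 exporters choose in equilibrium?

A representative exporter's profit is π_i = q_i(390 − Q) − 93q_i, with Q = q_i + Σ_{j≠i} q_j.
First-order condition: 297 − 2q_i − Σ_{j≠i} q_j = 0.
In a symmetric equilibrium every exporter chooses the same q, so Σ_{j≠i} q_j = 2q. The condition becomes 297 − 4q = 0, giving q = 297/4 = 74.25.

74.25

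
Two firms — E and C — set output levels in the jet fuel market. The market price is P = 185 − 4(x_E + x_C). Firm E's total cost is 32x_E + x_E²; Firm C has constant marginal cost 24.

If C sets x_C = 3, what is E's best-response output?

14.1

Firm E's profit: π = x_E(185 − 4(x_E + x_C)) − 32x_E − x_E².
∂π/∂x_E = 153 − 10x_E − 4x_C = 0, so x_E = 15.3 − 0.4x_C.
At x_C = 3: x_E = 15.3 − 0.4·3 = 14.1.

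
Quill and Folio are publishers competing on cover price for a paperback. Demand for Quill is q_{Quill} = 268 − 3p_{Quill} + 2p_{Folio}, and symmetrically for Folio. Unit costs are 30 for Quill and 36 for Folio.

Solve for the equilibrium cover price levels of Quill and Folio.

90.625, 92.875

Quill's profit: π = (p_{Quill} − 30)(268 − 3p_{Quill} + 2p_{Folio}).
∂π/∂p_{Quill} = 358 − 6p_{Quill} + 2p_{Folio} = 0 ⇒ p_{Quill} = 179/3 + (1/3)p_{Folio}.
Similarly p_{Folio} = 188/3 + (1/3)p_{Quill}.
Plugging p_{Folio} into Quill's best response: p_{Quill} = 179/3 + (1/3)(188/3 + (1/3)p_{Quill}) ⇒ (8/9)p_{Quill} = 725/9, so p_{Quill} = 90.625.
Then p_{Folio} = 188/3 + (1/3)·90.625 = 92.875.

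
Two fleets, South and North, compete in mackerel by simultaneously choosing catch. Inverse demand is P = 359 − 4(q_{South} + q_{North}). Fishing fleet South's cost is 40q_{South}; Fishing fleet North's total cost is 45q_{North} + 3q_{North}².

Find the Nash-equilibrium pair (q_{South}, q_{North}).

Fishing fleet South's profit: π = q_{South}(359 − 4(q_{South} + q_{North})) − 40q_{South}.
∂π/∂q_{South} = 319 − 8q_{South} − 4q_{North} = 0, so q_{South} = 39.875 − 0.5q_{North}.
For North: ∂π/∂q_{North} = 314 − 14q_{North} − 4q_{South} = 0 ⇒ q_{North} = 157/7 − (2/7)q_{South}.
Plugging q_{North} into South's best response: q_{South} = 39.875 − 0.5(157/7 − (2/7)q_{South}) ⇒ (6/7)q_{South} = 1605/56, so q_{South} = 33.4375.
Then q_{North} = 157/7 − (2/7)·33.4375 = 12.875.

33.4375, 12.875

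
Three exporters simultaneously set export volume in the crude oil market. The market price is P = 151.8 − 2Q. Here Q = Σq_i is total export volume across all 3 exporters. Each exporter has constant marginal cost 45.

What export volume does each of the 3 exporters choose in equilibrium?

A representative exporter's profit is π_i = q_i(151.8 − 2Q) − 45q_i, with Q = q_i + Σ_{j≠i} q_j.
First-order condition: 106.8 − 4q_i − 2Σ_{j≠i} q_j = 0.
With identical exporters, set every q_j = q: then 106.8 − 4q − 4q = 0, i.e. q = 106.8/8 = 13.35.

13.35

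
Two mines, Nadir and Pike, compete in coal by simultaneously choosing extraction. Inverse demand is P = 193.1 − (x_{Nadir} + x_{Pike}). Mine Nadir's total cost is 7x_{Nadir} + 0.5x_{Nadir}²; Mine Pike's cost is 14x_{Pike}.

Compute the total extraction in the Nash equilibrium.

Mine Nadir's profit: π = x_{Nadir}(193.1 − (x_{Nadir} + x_{Pike})) − 7x_{Nadir} − 0.5x_{Nadir}².
∂π/∂x_{Nadir} = 186.1 − 3x_{Nadir} − x_{Pike} = 0, so x_{Nadir} = 1861/30 − (1/3)x_{Pike}.
For Pike: ∂π/∂x_{Pike} = 179.1 − 2x_{Pike} − x_{Nadir} = 0 ⇒ x_{Pike} = 89.55 − 0.5x_{Nadir}.
Solving the two reaction functions simultaneously: (1 − (−1/3)(−0.5))x_{Nadir} = 1861/30 − (1/3)·89.55, so (5/6)x_{Nadir} = 1931/60 and x_{Nadir} = 38.62.
Then x_{Pike} = 89.55 − 0.5·38.62 = 70.24.
Total extraction: 38.62 + 70.24 = 108.86.

108.86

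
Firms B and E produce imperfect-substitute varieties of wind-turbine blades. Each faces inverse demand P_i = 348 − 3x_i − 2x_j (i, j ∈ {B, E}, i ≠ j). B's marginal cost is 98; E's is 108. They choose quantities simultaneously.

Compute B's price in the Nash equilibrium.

193.625

Firm B's profit: π = x_B(348 − 3x_B − 2x_E) − 98x_B.
∂π/∂x_B = 250 − 6x_B − 2x_E = 0 ⇒ x_B = 125/3 − (1/3)x_E.
Similarly x_E = 40 − (1/3)x_B.
Substituting the second reaction function into the first: x_B = 125/3 − (1/3)(40 − (1/3)x_B), which gives (8/9)x_B = 85/3 ⇒ x_B = 31.875.
Then x_E = 40 − (1/3)·31.875 = 29.375.
P_B = 348 − 3·31.875 − 2·29.375 = 193.625.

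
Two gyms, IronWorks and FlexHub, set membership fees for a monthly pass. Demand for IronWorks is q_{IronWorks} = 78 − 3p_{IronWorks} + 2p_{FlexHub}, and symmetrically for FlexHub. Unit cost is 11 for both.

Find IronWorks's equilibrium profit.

841.6875

IronWorks's profit: π = (p_{IronWorks} − 11)(78 − 3p_{IronWorks} + 2p_{FlexHub}).
∂π/∂p_{IronWorks} = 111 − 6p_{IronWorks} + 2p_{FlexHub} = 0 ⇒ p_{IronWorks} = 18.5 + (1/3)p_{FlexHub}.
The game is symmetric, so in equilibrium p_{FlexHub} = p_{IronWorks}: the reaction function gives (2/3)p_{IronWorks} = 18.5, hence p_{IronWorks} = 27.75.
q_{IronWorks} = 78 − 3·27.75 + 2·27.75 = 50.25.
Profit = (27.75 − 11)·50.25 = 841.6875.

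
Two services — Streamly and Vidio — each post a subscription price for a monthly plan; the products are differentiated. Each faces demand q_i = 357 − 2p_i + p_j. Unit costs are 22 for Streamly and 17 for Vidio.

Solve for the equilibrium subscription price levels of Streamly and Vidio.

Streamly's profit: π = (p_{Streamly} − 22)(357 − 2p_{Streamly} + p_{Vidio}).
∂π/∂p_{Streamly} = 401 − 4p_{Streamly} + p_{Vidio} = 0 ⇒ p_{Streamly} = 100.25 + 0.25p_{Vidio}.
Similarly p_{Vidio} = 97.75 + 0.25p_{Streamly}.
Solving the two reaction functions simultaneously: (1 − (0.25)(0.25))p_{Streamly} = 100.25 + 0.25·97.75, so 0.9375p_{Streamly} = 124.6875 and p_{Streamly} = 133.
Then p_{Vidio} = 97.75 + 0.25·133 = 131.

133, 131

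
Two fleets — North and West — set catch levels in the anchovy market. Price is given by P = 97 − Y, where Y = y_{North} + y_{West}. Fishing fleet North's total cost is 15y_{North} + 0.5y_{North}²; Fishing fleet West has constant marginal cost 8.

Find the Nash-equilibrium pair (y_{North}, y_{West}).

Fishing fleet North's profit: π = y_{North}(97 − (y_{North} + y_{West})) − 15y_{North} − 0.5y_{North}².
∂π/∂y_{North} = 82 − 3y_{North} − y_{West} = 0, so y_{North} = 82/3 − (1/3)y_{West}.
For West: ∂π/∂y_{West} = 89 − 2y_{West} − y_{North} = 0 ⇒ y_{West} = 44.5 − 0.5y_{North}.
Plugging y_{West} into North's best response: y_{North} = 82/3 − (1/3)(44.5 − 0.5y_{North}) ⇒ (5/6)y_{North} = 12.5, so y_{North} = 15.
Then y_{West} = 44.5 − 0.5·15 = 37.

15, 37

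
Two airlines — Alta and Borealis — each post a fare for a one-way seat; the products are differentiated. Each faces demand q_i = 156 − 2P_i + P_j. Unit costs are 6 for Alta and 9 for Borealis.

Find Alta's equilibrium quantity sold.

100.8

Alta's profit: π = (P_{Alta} − 6)(156 − 2P_{Alta} + P_{Borealis}).
∂π/∂P_{Alta} = 168 − 4P_{Alta} + P_{Borealis} = 0 ⇒ P_{Alta} = 42 + 0.25P_{Borealis}.
Similarly P_{Borealis} = 43.5 + 0.25P_{Alta}.
Plugging P_{Borealis} into Alta's best response: P_{Alta} = 42 + 0.25(43.5 + 0.25P_{Alta}) ⇒ 0.9375P_{Alta} = 52.875, so P_{Alta} = 56.4.
Then P_{Borealis} = 43.5 + 0.25·56.4 = 57.6.
q_{Alta} = 156 − 2·56.4 + 57.6 = 100.8.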